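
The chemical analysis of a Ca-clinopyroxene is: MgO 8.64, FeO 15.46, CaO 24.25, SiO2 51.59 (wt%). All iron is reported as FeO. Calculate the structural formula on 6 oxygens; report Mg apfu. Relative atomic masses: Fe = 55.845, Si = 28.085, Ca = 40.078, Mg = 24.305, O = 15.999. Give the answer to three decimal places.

0.499 Mg apfu

MgO: 8.64/40.304 = 0.21437 mol → 0.21437 mol Mg, 0.21437 mol O.
FeO: 15.46/71.844 = 0.21519 mol → 0.21519 mol Fe, 0.21519 mol O.
CaO: 24.25/56.077 = 0.43244 mol → 0.43244 mol Ca, 0.43244 mol O.
SiO2: 51.59/60.083 = 0.85865 mol → 0.85865 mol Si, 1.71730 mol O.
Total oxygen = 2.57930 mol. Normalization factor = 6/2.57930 = 2.32621.
Mg per 6 O = 0.21437 × 2.32621 = 0.499.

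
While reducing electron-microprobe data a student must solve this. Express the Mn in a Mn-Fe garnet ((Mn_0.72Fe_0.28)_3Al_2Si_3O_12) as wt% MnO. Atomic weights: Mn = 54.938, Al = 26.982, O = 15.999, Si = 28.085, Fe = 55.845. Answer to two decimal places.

M((Mn_0.72Fe_0.28)_3Al_2Si_3O_12) = 495.783 g/mol; M(MnO) = 70.937 g/mol.
Moles MnO per formula unit = 2.16 Mn ÷ 1 = 2.1600.
MnO fraction = (2.1600 × 70.937) / 495.783 = 153.224/495.783 = 0.3091.

30.91 wt%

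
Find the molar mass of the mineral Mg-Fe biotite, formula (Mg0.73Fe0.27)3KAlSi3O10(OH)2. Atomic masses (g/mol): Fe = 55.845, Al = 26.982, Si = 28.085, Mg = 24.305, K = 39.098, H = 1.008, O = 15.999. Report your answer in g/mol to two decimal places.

M = 2.19(24.305) + 0.81(55.845) + 1(39.098) + 1(26.982) + 3(28.085) + 12(15.999) + 2(1.008)

442.80 g/mol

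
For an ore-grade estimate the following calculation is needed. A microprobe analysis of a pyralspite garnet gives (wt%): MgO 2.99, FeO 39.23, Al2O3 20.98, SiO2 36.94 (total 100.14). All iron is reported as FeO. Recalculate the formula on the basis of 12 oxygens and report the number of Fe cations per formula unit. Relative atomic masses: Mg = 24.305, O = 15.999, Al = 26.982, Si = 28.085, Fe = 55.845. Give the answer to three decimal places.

2.656 Fe apfu

MgO (M=40.304): mol = 0.07419; Mg = 0.07419, O = 0.07419.
FeO (M=71.844): mol = 0.54604; Fe = 0.54604, O = 0.54604.
Al2O3 (M=101.961): mol = 0.20576; Al = 0.41152, O = 0.61728.
SiO2 (M=60.083): mol = 0.61482; Si = 0.61482, O = 1.22964.
ΣO = 2.46715; factor = 12/ΣO = 4.86391.
Fe apfu = 0.54604 × 4.86391 = 2.656.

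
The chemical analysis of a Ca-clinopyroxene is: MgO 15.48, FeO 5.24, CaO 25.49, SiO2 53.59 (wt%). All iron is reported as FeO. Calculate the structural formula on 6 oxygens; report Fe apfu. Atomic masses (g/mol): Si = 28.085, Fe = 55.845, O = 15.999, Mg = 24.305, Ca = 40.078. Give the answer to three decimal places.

MgO: 15.48/40.304 = 0.38408 mol → 0.38408 mol Mg, 0.38408 mol O.
FeO: 5.24/71.844 = 0.07294 mol → 0.07294 mol Fe, 0.07294 mol O.
CaO: 25.49/56.077 = 0.45455 mol → 0.45455 mol Ca, 0.45455 mol O.
SiO2: 53.59/60.083 = 0.89193 mol → 0.89193 mol Si, 1.78386 mol O.
Total oxygen = 2.69543 mol. Normalization factor = 6/2.69543 = 2.22599.
Fe per 6 O = 0.07294 × 2.22599 = 0.162.

0.162 Fe apfu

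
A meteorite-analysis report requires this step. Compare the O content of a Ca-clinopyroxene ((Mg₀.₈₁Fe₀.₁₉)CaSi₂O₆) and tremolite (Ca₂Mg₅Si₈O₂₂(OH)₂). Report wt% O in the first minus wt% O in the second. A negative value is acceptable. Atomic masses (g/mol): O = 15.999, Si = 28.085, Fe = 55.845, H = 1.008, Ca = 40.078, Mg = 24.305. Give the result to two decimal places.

O in (Mg₀.₈₁Fe₀.₁₉)CaSi₂O₆: molar mass 222.540 g/mol; 6×15.999 = 95.994 g → 43.14 wt%.
O in Ca₂Mg₅Si₈O₂₂(OH)₂: molar mass 812.353 g/mol; 24×15.999 = 383.976 g → 47.27 wt%.
Difference = 43.14 − 47.27 = -4.13 percentage points.

-4.13 percentage points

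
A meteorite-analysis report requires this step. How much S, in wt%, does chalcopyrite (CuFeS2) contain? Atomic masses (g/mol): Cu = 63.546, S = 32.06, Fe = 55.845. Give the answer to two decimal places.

M(CuFeS2) = 183.511 g/mol.
S contributes 2 × 32.06 = 64.120 g per mole.
64.120/183.511 = 0.3494 → 34.94%.

34.94 wt%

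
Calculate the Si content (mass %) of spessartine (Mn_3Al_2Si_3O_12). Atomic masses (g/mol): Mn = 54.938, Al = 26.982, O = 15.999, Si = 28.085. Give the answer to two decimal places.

17.02 mass %

Formula mass = 3*54.938 + 2*26.982 + 3*28.085 + 12*15.999 = 495.021 g/mol, of which 84.255 g is Si.
So Si makes up 84.255/495.021 = 0.1702 of the mass, i.e. 17.02%.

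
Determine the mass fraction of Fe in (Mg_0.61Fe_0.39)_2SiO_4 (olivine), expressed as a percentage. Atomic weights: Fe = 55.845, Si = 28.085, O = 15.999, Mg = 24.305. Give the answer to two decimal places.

Formula mass = 1.22·24.305 + 0.78·55.845 + 1·28.085 + 4·15.999 = 165.292 g/mol, of which 43.559 g is Fe.
So Fe makes up 43.559/165.292 = 0.2635 of the mass, i.e. 26.35%.

26.35 weight percent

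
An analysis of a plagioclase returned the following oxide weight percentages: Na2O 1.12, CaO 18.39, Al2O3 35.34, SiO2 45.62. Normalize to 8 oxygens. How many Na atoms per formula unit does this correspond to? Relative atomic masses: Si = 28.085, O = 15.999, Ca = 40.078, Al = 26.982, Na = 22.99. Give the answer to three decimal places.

1.12 wt% Na2O ÷ 61.979 g/mol = 0.01807 mol, giving 0.03614 Na and 0.01807 O.
18.39 wt% CaO ÷ 56.077 g/mol = 0.32794 mol, giving 0.32794 Ca and 0.32794 O.
35.34 wt% Al2O3 ÷ 101.961 g/mol = 0.34660 mol, giving 0.69320 Al and 1.03980 O.
45.62 wt% SiO2 ÷ 60.083 g/mol = 0.75928 mol, giving 0.75928 Si and 1.51856 O.
Oxygen sums to 2.90437; scaling by 8/2.90437 = 2.75447 puts the formula on 8 O.
Na: 0.03614 × 2.75447 = 0.100 atoms per formula unit.

0.100 Na apfu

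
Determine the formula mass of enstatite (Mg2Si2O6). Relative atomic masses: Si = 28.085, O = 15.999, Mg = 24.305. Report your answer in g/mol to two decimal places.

Mg: 2 × 24.305 = 48.6100
Si: 2 × 28.085 = 56.1700
O: 6 × 15.999 = 95.9940
Summing the contributions gives the formula mass.

200.77 g/mol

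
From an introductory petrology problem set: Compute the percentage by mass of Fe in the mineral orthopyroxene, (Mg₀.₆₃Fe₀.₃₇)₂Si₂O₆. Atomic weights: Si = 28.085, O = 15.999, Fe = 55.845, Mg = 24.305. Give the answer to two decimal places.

Molar mass of (Mg₀.₆₃Fe₀.₃₇)₂Si₂O₆: 1.26×24.305 + 0.74×55.845 + 2×28.085 + 6×15.999 = 224.114 g/mol.
Mass of Fe per formula unit: 0.74 × 55.845 = 41.325 g.
Weight fraction Fe = 41.325 / 224.114 = 0.1844.

18.44 mass %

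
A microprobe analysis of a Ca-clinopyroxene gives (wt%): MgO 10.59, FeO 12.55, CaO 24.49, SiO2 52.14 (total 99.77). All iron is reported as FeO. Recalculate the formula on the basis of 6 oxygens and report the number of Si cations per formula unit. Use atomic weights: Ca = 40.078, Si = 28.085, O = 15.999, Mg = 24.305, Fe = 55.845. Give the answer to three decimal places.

10.59 wt% MgO ÷ 40.304 g/mol = 0.26275 mol, giving 0.26275 Mg and 0.26275 O.
12.55 wt% FeO ÷ 71.844 g/mol = 0.17468 mol, giving 0.17468 Fe and 0.17468 O.
24.49 wt% CaO ÷ 56.077 g/mol = 0.43672 mol, giving 0.43672 Ca and 0.43672 O.
52.14 wt% SiO2 ÷ 60.083 g/mol = 0.86780 mol, giving 0.86780 Si and 1.73560 O.
Oxygen sums to 2.60975; scaling by 6/2.60975 = 2.29907 puts the formula on 6 O.
Si: 0.86780 × 2.29907 = 1.995 atoms per formula unit.

1.995 Si apfu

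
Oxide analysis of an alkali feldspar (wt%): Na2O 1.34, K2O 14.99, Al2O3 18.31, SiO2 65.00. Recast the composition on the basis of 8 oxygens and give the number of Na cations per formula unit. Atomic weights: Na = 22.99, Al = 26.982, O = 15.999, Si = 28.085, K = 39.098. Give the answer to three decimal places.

Na2O (M=61.979): mol = 0.02162; Na = 0.04324, O = 0.02162.
K2O (M=94.195): mol = 0.15914; K = 0.31828, O = 0.15914.
Al2O3 (M=101.961): mol = 0.17958; Al = 0.35916, O = 0.53874.
SiO2 (M=60.083): mol = 1.08184; Si = 1.08184, O = 2.16368.
ΣO = 2.88318; factor = 8/ΣO = 2.77471.
Na apfu = 0.04324 × 2.77471 = 0.120.

0.120 Na apfu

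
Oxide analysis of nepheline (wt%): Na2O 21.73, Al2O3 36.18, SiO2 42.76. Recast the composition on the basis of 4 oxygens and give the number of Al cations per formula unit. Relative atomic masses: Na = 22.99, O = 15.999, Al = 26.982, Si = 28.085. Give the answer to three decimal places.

1.000 Al apfu

21.73 wt% Na2O ÷ 61.979 g/mol = 0.35060 mol, giving 0.70120 Na and 0.35060 O.
36.18 wt% Al2O3 ÷ 101.961 g/mol = 0.35484 mol, giving 0.70968 Al and 1.06452 O.
42.76 wt% SiO2 ÷ 60.083 g/mol = 0.71168 mol, giving 0.71168 Si and 1.42336 O.
Oxygen sums to 2.83848; scaling by 4/2.83848 = 1.40920 puts the formula on 4 O.
Al: 0.70968 × 1.40920 = 1.000 atoms per formula unit.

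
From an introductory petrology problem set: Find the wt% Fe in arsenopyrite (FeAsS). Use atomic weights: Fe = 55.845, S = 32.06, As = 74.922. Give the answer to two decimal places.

Molar mass of FeAsS: 1*55.845 + 1*74.922 + 1*32.06 = 162.827 g/mol.
Mass of Fe per formula unit: 1 × 55.845 = 55.845 g.
Weight fraction Fe = 55.845 / 162.827 = 0.3430.

34.30 weight percent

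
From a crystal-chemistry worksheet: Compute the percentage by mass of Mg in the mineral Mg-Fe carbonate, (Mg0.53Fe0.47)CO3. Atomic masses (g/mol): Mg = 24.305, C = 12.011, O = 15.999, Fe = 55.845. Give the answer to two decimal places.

Formula mass = 0.53*24.305 + 0.47*55.845 + 1*12.011 + 3*15.999 = 99.137 g/mol, of which 12.882 g is Mg.
So Mg makes up 12.882/99.137 = 0.1299 of the mass, i.e. 12.99%.

12.99 mass %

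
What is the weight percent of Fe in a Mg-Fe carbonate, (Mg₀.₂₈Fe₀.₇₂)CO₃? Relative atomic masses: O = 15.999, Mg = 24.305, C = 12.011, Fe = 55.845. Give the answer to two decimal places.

Molar mass of (Mg₀.₂₈Fe₀.₇₂)CO₃: 0.28·24.305 + 0.72·55.845 + 1·12.011 + 3·15.999 = 107.022 g/mol.
Mass of Fe per formula unit: 0.72 × 55.845 = 40.208 g.
Weight fraction Fe = 40.208 / 107.022 = 0.3757.

37.57 mass %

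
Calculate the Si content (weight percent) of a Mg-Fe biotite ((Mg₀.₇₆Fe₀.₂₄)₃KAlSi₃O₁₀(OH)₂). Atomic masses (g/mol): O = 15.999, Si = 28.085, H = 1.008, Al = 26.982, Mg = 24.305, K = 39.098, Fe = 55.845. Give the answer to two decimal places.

19.15 weight percent

Formula mass = 2.28*24.305 + 0.72*55.845 + 1*39.098 + 1*26.982 + 3*28.085 + 12*15.999 + 2*1.008 = 439.963 g/mol, of which 84.255 g is Si.
So Si makes up 84.255/439.963 = 0.1915 of the mass, i.e. 19.15%.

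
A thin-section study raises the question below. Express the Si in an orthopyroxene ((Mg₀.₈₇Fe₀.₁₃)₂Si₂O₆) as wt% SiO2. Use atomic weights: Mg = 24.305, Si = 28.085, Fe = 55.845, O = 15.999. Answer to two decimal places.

Formula mass = 208.974 g/mol.
2 Si → 2.0000 mol SiO2 per formula unit; M(SiO2) = 60.083, so SiO2 mass = 120.166 g.
120.166/208.974 × 100 = 57.50 wt%.

57.50 wt%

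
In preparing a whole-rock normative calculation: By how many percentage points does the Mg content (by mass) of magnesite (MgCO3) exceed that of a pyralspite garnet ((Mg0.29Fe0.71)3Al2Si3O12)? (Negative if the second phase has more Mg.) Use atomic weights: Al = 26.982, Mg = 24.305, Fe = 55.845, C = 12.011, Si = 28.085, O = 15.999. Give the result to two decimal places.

24.33 percentage points

M(MgCO3) = 84.313 g/mol, so wt% Mg = 24.305/84.313 × 100 = 28.83%.
M((Mg0.29Fe0.71)3Al2Si3O12) = 470.302 g/mol, so wt% Mg = 21.145/470.302 × 100 = 4.50%.
28.83 − 4.50 = 24.33 pp.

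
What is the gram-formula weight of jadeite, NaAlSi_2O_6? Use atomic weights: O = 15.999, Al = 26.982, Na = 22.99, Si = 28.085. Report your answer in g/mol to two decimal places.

202.14 g/mol

M = 1×22.99 + 1×26.982 + 2×28.085 + 6×15.999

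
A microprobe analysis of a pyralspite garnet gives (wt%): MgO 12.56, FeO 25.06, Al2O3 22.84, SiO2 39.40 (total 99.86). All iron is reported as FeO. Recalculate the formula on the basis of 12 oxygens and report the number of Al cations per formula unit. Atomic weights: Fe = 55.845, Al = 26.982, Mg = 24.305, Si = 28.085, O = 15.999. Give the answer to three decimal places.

2.033 Al apfu

12.56 wt% MgO ÷ 40.304 g/mol = 0.31163 mol, giving 0.31163 Mg and 0.31163 O.
25.06 wt% FeO ÷ 71.844 g/mol = 0.34881 mol, giving 0.34881 Fe and 0.34881 O.
22.84 wt% Al2O3 ÷ 101.961 g/mol = 0.22401 mol, giving 0.44802 Al and 0.67203 O.
39.40 wt% SiO2 ÷ 60.083 g/mol = 0.65576 mol, giving 0.65576 Si and 1.31152 O.
Oxygen sums to 2.64399; scaling by 12/2.64399 = 4.53860 puts the formula on 12 O.
Al: 0.44802 × 4.53860 = 2.033 atoms per formula unit.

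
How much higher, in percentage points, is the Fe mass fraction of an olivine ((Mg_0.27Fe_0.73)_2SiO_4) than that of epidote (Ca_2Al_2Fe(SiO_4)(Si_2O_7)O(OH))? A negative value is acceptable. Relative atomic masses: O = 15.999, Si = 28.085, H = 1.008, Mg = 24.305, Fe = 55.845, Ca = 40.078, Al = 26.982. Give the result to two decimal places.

M((Mg_0.27Fe_0.73)_2SiO_4) = 186.739 g/mol, so wt% Fe = 81.534/186.739 × 100 = 43.66%.
M(Ca_2Al_2Fe(SiO_4)(Si_2O_7)O(OH)) = 483.215 g/mol, so wt% Fe = 55.845/483.215 × 100 = 11.56%.
43.66 − 11.56 = 32.10 pp.

32.10 percentage points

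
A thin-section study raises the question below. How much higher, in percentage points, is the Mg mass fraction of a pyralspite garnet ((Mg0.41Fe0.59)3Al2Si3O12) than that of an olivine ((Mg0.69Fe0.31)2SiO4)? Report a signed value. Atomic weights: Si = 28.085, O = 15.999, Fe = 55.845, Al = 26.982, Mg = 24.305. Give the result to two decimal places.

-14.42 percentage points

M((Mg0.41Fe0.59)3Al2Si3O12) = 458.948 g/mol, so wt% Mg = 29.895/458.948 × 100 = 6.51%.
M((Mg0.69Fe0.31)2SiO4) = 160.246 g/mol, so wt% Mg = 33.541/160.246 × 100 = 20.93%.
6.51 − 20.93 = -14.42 pp.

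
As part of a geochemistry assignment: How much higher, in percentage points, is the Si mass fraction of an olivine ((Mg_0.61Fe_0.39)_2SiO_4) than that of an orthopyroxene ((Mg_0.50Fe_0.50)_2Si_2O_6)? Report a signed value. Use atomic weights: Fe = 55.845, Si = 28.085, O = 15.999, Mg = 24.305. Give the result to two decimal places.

First mineral: 28.085 g Si in 165.292 g formula = 16.99 wt% Si.
Second mineral: 56.170 g Si in 232.314 g formula = 24.18 wt% Si.
16.99% − 24.18% gives a difference of -7.19 percentage points.

-7.19 percentage points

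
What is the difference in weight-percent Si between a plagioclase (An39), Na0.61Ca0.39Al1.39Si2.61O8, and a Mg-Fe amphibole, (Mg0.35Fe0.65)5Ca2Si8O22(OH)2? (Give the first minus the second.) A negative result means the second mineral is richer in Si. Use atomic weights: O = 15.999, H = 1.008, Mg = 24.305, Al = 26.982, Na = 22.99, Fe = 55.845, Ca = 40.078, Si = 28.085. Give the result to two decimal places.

First mineral: 73.302 g Si in 268.453 g formula = 27.31 wt% Si.
Second mineral: 224.680 g Si in 914.858 g formula = 24.56 wt% Si.
27.31% − 24.56% gives a difference of 2.75 percentage points.

2.75 percentage points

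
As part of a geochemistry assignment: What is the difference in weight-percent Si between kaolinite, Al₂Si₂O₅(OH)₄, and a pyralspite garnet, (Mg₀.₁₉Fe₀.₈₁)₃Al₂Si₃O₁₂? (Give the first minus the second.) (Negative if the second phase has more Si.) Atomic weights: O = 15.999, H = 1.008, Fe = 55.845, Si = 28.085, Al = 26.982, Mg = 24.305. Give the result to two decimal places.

4.20 percentage points

First mineral: 56.170 g Si in 258.157 g formula = 21.76 wt% Si.
Second mineral: 84.255 g Si in 479.764 g formula = 17.56 wt% Si.
21.76% − 17.56% gives a difference of 4.20 percentage points.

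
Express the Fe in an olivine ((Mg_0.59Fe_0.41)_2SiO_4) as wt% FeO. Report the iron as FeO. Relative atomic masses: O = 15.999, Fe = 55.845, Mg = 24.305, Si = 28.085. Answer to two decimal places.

Molar mass of (Mg_0.59Fe_0.41)_2SiO_4 = 1.18·24.305 + 0.82·55.845 + 1·28.085 + 4·15.999 = 166.554 g/mol.
Each formula unit contains 0.82 Fe, equivalent to 0.82/1 = 0.8200 mol FeO.
M(FeO) = 1×55.845 + 1×15.999 = 71.844 g/mol.
Mass of FeO per formula unit = 0.8200 × 71.844 = 58.912 g.
FeO wt% = 58.912 / 166.554 × 100 = 35.37%.

35.37 wt%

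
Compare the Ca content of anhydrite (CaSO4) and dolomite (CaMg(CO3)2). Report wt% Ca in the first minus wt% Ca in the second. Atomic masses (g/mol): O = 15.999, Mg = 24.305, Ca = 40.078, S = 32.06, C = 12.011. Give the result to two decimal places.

7.71 percentage points

M(CaSO4) = 136.134 g/mol, so wt% Ca = 40.078/136.134 × 100 = 29.44%.
M(CaMg(CO3)2) = 184.399 g/mol, so wt% Ca = 40.078/184.399 × 100 = 21.73%.
29.44 − 21.73 = 7.71 pp.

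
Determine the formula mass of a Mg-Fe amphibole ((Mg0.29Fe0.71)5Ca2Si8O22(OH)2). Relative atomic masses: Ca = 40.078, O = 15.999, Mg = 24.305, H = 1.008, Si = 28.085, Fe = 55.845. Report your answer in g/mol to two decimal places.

M = 1.45·24.305 + 3.55·55.845 + 2·40.078 + 8·28.085 + 24·15.999 + 2·1.008

924.32 g/mol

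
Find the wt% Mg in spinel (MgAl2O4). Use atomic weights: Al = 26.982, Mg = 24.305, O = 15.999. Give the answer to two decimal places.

17.08 mass %

Molar mass of MgAl2O4: 1*24.305 + 2*26.982 + 4*15.999 = 142.265 g/mol.
Mass of Mg per formula unit: 1 × 24.305 = 24.305 g.
Weight fraction Mg = 24.305 / 142.265 = 0.1708.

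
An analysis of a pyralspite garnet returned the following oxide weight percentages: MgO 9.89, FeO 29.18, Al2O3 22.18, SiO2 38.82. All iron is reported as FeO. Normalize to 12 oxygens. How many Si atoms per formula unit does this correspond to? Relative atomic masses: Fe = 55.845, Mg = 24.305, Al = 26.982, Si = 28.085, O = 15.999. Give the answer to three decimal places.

MgO: 9.89/40.304 = 0.24539 mol → 0.24539 mol Mg, 0.24539 mol O.
FeO: 29.18/71.844 = 0.40616 mol → 0.40616 mol Fe, 0.40616 mol O.
Al2O3: 22.18/101.961 = 0.21753 mol → 0.43506 mol Al, 0.65259 mol O.
SiO2: 38.82/60.083 = 0.64611 mol → 0.64611 mol Si, 1.29222 mol O.
Total oxygen = 2.59636 mol. Normalization factor = 12/2.59636 = 4.62186.
Si per 12 O = 0.64611 × 4.62186 = 2.986.

2.986 Si apfu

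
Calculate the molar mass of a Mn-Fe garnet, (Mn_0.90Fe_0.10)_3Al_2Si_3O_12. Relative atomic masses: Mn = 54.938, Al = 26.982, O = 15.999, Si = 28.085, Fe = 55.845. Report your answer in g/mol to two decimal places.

495.29 g/mol

The formula mass is the sum 2.70·54.938 + 0.30·55.845 + 2·26.982 + 3·28.085 + 12·15.999.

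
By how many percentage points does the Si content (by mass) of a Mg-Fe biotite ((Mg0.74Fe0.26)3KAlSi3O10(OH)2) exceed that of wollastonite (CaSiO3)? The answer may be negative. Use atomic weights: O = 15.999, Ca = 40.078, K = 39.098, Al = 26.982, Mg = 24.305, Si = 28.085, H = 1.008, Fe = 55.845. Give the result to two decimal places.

Si in (Mg0.74Fe0.26)3KAlSi3O10(OH)2: molar mass 441.855 g/mol; 3×28.085 = 84.255 g → 19.07 wt%.
Si in CaSiO3: molar mass 116.160 g/mol; 1×28.085 = 28.085 g → 24.18 wt%.
Difference = 19.07 − 24.18 = -5.11 percentage points.

-5.11 percentage points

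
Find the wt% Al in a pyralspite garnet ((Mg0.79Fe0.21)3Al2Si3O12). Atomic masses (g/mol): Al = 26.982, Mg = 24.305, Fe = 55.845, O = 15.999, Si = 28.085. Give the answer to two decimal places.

12.76 mass %

M((Mg0.79Fe0.21)3Al2Si3O12) = 422.992 g/mol.
Al contributes 2 × 26.982 = 53.964 g per mole.
53.964/422.992 = 0.1276 → 12.76%.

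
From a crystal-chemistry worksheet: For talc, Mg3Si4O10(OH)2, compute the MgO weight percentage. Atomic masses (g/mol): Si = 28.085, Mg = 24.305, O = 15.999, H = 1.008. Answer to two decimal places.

31.88 wt%

Molar mass of Mg3Si4O10(OH)2 = 3×24.305 + 4×28.085 + 12×15.999 + 2×1.008 = 379.259 g/mol.
Each formula unit contains 3 Mg, equivalent to 3/1 = 3.0000 mol MgO.
M(MgO) = 1×24.305 + 1×15.999 = 40.304 g/mol.
Mass of MgO per formula unit = 3.0000 × 40.304 = 120.912 g.
MgO wt% = 120.912 / 379.259 × 100 = 31.88%.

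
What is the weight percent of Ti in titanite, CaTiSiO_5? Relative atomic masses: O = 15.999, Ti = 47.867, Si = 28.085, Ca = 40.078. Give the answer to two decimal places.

24.42 wt%

M(CaTiSiO_5) = 196.025 g/mol.
Ti contributes 1 × 47.867 = 47.867 g per mole.
47.867/196.025 = 0.2442 → 24.42%.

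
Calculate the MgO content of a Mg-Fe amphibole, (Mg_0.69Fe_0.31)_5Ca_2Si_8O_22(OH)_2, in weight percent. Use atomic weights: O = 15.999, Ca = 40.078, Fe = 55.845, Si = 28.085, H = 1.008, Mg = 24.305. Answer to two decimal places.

M((Mg_0.69Fe_0.31)_5Ca_2Si_8O_22(OH)_2) = 861.240 g/mol; M(MgO) = 40.304 g/mol.
Moles MgO per formula unit = 3.45 Mg ÷ 1 = 3.4500.
MgO fraction = (3.4500 × 40.304) / 861.240 = 139.049/861.240 = 0.1615.

16.15 wt%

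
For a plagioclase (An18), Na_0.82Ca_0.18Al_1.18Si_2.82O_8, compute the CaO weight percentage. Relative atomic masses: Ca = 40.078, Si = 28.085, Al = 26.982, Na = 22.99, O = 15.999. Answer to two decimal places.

Molar mass of Na_0.82Ca_0.18Al_1.18Si_2.82O_8 = 0.82*22.99 + 0.18*40.078 + 1.18*26.982 + 2.82*28.085 + 8*15.999 = 265.096 g/mol.
Each formula unit contains 0.18 Ca, equivalent to 0.18/1 = 0.1800 mol CaO.
M(CaO) = 1×40.078 + 1×15.999 = 56.077 g/mol.
Mass of CaO per formula unit = 0.1800 × 56.077 = 10.094 g.
CaO wt% = 10.094 / 265.096 × 100 = 3.81%.

3.81 wt%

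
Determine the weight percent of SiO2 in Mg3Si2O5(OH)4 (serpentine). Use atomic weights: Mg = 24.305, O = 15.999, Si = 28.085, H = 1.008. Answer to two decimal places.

43.36 wt%

Molar mass of Mg3Si2O5(OH)4 = 3×24.305 + 2×28.085 + 9×15.999 + 4×1.008 = 277.108 g/mol.
Each formula unit contains 2 Si, equivalent to 2/1 = 2.0000 mol SiO2.
M(SiO2) = 1×28.085 + 2×15.999 = 60.083 g/mol.
Mass of SiO2 per formula unit = 2.0000 × 60.083 = 120.166 g.
SiO2 wt% = 120.166 / 277.108 × 100 = 43.36%.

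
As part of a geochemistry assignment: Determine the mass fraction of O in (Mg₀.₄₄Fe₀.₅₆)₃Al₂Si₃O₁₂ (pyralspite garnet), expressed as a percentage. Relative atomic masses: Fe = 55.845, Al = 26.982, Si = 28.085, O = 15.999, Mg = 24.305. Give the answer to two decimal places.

42.09 wt%

M((Mg₀.₄₄Fe₀.₅₆)₃Al₂Si₃O₁₂) = 456.109 g/mol.
O contributes 12 × 15.999 = 191.988 g per mole.
191.988/456.109 = 0.4209 → 42.09%.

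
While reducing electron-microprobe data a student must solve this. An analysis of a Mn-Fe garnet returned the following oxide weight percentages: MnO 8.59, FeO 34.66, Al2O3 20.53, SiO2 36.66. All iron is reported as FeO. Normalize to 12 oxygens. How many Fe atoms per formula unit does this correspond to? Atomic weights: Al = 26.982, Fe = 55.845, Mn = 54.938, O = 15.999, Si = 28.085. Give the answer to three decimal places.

2.384 Fe apfu

MnO (M=70.937): mol = 0.12109; Mn = 0.12109, O = 0.12109.
FeO (M=71.844): mol = 0.48243; Fe = 0.48243, O = 0.48243.
Al2O3 (M=101.961): mol = 0.20135; Al = 0.40270, O = 0.60405.
SiO2 (M=60.083): mol = 0.61016; Si = 0.61016, O = 1.22032.
ΣO = 2.42789; factor = 12/ΣO = 4.94256.
Fe apfu = 0.48243 × 4.94256 = 2.384.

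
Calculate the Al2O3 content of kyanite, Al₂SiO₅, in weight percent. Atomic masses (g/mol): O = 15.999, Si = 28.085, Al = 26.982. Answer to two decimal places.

Formula mass = 162.044 g/mol.
2 Al → 1.0000 mol Al2O3 per formula unit; M(Al2O3) = 101.961, so Al2O3 mass = 101.961 g.
101.961/162.044 × 100 = 62.92 wt%.

62.92 wt%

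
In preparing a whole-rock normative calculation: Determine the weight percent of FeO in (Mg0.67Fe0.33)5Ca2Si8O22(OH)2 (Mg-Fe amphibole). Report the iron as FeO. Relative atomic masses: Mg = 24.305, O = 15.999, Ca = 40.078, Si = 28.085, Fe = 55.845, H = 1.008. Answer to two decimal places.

Formula mass = 864.394 g/mol.
1.65 Fe → 1.6500 mol FeO per formula unit; M(FeO) = 71.844, so FeO mass = 118.543 g.
118.543/864.394 × 100 = 13.71 wt%.

13.71 wt%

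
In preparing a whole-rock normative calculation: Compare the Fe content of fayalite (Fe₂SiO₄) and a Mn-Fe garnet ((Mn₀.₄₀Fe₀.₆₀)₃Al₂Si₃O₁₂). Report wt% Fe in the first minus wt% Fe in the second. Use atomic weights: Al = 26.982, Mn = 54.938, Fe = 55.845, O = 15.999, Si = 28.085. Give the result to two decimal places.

34.57 percentage points

First mineral: 111.690 g Fe in 203.771 g formula = 54.81 wt% Fe.
Second mineral: 100.521 g Fe in 496.654 g formula = 20.24 wt% Fe.
54.81% − 20.24% gives a difference of 34.57 percentage points.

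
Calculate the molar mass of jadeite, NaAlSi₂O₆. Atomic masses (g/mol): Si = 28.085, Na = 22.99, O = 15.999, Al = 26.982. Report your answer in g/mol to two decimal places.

Na: 1 × 22.99 = 22.9900
Al: 1 × 26.982 = 26.9820
Si: 2 × 28.085 = 56.1700
O: 6 × 15.999 = 95.9940
Summing the contributions gives the formula mass.

202.14 g/mol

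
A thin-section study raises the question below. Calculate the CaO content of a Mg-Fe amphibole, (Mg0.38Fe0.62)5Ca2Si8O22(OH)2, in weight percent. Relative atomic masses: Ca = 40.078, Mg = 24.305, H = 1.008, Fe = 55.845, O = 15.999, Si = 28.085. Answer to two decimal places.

12.32 wt%

Molar mass of (Mg0.38Fe0.62)5Ca2Si8O22(OH)2 = 1.90×24.305 + 3.10×55.845 + 2×40.078 + 8×28.085 + 24×15.999 + 2×1.008 = 910.127 g/mol.
Each formula unit contains 2 Ca, equivalent to 2/1 = 2.0000 mol CaO.
M(CaO) = 1×40.078 + 1×15.999 = 56.077 g/mol.
Mass of CaO per formula unit = 2.0000 × 56.077 = 112.154 g.
CaO wt% = 112.154 / 910.127 × 100 = 12.32%.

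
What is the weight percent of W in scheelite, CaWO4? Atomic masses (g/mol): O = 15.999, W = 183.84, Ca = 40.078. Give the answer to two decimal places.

Formula mass = 1×40.078 + 1×183.84 + 4×15.999 = 287.914 g/mol, of which 183.840 g is W.
So W makes up 183.840/287.914 = 0.6385 of the mass, i.e. 63.85%.

63.85 mass %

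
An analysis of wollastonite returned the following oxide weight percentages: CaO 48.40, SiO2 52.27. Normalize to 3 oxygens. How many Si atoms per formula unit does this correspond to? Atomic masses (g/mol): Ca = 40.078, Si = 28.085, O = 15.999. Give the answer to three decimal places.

1.003 Si apfu

CaO (M=56.077): mol = 0.86310; Ca = 0.86310, O = 0.86310.
SiO2 (M=60.083): mol = 0.86996; Si = 0.86996, O = 1.73992.
ΣO = 2.60302; factor = 3/ΣO = 1.15251.
Si apfu = 0.86996 × 1.15251 = 1.003.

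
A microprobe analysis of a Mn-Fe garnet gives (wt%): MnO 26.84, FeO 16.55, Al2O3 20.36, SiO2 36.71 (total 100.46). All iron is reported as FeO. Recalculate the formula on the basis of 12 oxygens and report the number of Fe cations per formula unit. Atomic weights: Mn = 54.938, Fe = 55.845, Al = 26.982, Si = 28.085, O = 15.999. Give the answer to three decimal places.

26.84 wt% MnO ÷ 70.937 g/mol = 0.37836 mol, giving 0.37836 Mn and 0.37836 O.
16.55 wt% FeO ÷ 71.844 g/mol = 0.23036 mol, giving 0.23036 Fe and 0.23036 O.
20.36 wt% Al2O3 ÷ 101.961 g/mol = 0.19968 mol, giving 0.39936 Al and 0.59904 O.
36.71 wt% SiO2 ÷ 60.083 g/mol = 0.61099 mol, giving 0.61099 Si and 1.22198 O.
Oxygen sums to 2.42974; scaling by 12/2.42974 = 4.93880 puts the formula on 12 O.
Fe: 0.23036 × 4.93880 = 1.138 atoms per formula unit.

1.138 Fe apfu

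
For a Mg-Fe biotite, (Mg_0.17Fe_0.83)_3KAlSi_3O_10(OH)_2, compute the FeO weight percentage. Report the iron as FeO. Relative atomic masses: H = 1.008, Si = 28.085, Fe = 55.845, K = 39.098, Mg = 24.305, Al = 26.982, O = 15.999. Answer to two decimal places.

36.08 wt%

M((Mg_0.17Fe_0.83)_3KAlSi_3O_10(OH)_2) = 495.789 g/mol; M(FeO) = 71.844 g/mol.
Moles FeO per formula unit = 2.49 Fe ÷ 1 = 2.4900.
FeO fraction = (2.4900 × 71.844) / 495.789 = 178.892/495.789 = 0.3608.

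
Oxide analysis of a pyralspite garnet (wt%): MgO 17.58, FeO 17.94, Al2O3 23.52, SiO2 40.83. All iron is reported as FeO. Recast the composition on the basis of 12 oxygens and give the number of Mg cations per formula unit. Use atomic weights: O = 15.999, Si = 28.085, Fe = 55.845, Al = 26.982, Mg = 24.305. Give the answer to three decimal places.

1.912 Mg apfu

17.58 wt% MgO ÷ 40.304 g/mol = 0.43618 mol, giving 0.43618 Mg and 0.43618 O.
17.94 wt% FeO ÷ 71.844 g/mol = 0.24971 mol, giving 0.24971 Fe and 0.24971 O.
23.52 wt% Al2O3 ÷ 101.961 g/mol = 0.23068 mol, giving 0.46136 Al and 0.69204 O.
40.83 wt% SiO2 ÷ 60.083 g/mol = 0.67956 mol, giving 0.67956 Si and 1.35912 O.
Oxygen sums to 2.73705; scaling by 12/2.73705 = 4.38428 puts the formula on 12 O.
Mg: 0.43618 × 4.38428 = 1.912 atoms per formula unit.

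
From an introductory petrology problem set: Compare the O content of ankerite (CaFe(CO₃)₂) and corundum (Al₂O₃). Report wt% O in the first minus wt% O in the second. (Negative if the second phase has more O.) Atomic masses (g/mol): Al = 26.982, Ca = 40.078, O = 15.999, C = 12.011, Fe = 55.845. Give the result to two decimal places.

First mineral: 95.994 g O in 215.939 g formula = 44.45 wt% O.
Second mineral: 47.997 g O in 101.961 g formula = 47.07 wt% O.
44.45% − 47.07% gives a difference of -2.62 percentage points.

-2.62 percentage points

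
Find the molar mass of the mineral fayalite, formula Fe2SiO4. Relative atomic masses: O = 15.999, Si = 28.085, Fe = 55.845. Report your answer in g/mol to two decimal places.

The formula mass is the sum 2(55.845) + 1(28.085) + 4(15.999).

203.77 g/mol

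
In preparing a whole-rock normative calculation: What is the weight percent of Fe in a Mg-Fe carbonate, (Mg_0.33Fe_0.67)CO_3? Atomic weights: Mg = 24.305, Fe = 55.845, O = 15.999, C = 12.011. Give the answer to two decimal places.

Formula mass = 0.33·24.305 + 0.67·55.845 + 1·12.011 + 3·15.999 = 105.445 g/mol, of which 37.416 g is Fe.
So Fe makes up 37.416/105.445 = 0.3548 of the mass, i.e. 35.48%.

35.48 mass %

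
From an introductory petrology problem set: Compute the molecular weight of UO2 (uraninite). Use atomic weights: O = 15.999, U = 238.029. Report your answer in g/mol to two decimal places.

U: 1 × 238.029 = 238.0290
O: 2 × 15.999 = 31.9980
Summing the contributions gives the formula mass.

270.03 g/mol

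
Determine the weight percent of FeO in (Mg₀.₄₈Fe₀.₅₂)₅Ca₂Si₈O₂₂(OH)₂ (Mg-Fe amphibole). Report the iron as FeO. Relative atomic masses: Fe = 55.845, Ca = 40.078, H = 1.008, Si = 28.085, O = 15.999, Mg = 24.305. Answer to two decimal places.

Molar mass of (Mg₀.₄₈Fe₀.₅₂)₅Ca₂Si₈O₂₂(OH)₂ = 2.40*24.305 + 2.60*55.845 + 2*40.078 + 8*28.085 + 24*15.999 + 2*1.008 = 894.357 g/mol.
Each formula unit contains 2.60 Fe, equivalent to 2.60/1 = 2.6000 mol FeO.
M(FeO) = 1×55.845 + 1×15.999 = 71.844 g/mol.
Mass of FeO per formula unit = 2.6000 × 71.844 = 186.794 g.
FeO wt% = 186.794 / 894.357 × 100 = 20.89%.

20.89 wt%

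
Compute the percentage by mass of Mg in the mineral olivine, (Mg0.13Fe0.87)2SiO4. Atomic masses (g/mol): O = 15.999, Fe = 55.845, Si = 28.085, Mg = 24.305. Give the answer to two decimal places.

Molar mass of (Mg0.13Fe0.87)2SiO4: 0.26*24.305 + 1.74*55.845 + 1*28.085 + 4*15.999 = 195.571 g/mol.
Mass of Mg per formula unit: 0.26 × 24.305 = 6.319 g.
Weight fraction Mg = 6.319 / 195.571 = 0.0323.

3.23 weight percent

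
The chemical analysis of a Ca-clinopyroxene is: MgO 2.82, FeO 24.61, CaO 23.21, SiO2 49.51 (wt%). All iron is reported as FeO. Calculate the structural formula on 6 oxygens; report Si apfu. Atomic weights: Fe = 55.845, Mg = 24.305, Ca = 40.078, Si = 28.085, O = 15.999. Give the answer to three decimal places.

2.82 wt% MgO ÷ 40.304 g/mol = 0.06997 mol, giving 0.06997 Mg and 0.06997 O.
24.61 wt% FeO ÷ 71.844 g/mol = 0.34255 mol, giving 0.34255 Fe and 0.34255 O.
23.21 wt% CaO ÷ 56.077 g/mol = 0.41390 mol, giving 0.41390 Ca and 0.41390 O.
49.51 wt% SiO2 ÷ 60.083 g/mol = 0.82403 mol, giving 0.82403 Si and 1.64806 O.
Oxygen sums to 2.47448; scaling by 6/2.47448 = 2.42475 puts the formula on 6 O.
Si: 0.82403 × 2.42475 = 1.998 atoms per formula unit.

1.998 Si apfu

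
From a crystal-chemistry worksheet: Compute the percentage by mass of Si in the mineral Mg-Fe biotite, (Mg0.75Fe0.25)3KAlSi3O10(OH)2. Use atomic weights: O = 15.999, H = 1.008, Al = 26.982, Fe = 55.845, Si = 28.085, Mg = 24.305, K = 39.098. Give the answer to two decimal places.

Molar mass of (Mg0.75Fe0.25)3KAlSi3O10(OH)2: 2.25*24.305 + 0.75*55.845 + 1*39.098 + 1*26.982 + 3*28.085 + 12*15.999 + 2*1.008 = 440.909 g/mol.
Mass of Si per formula unit: 3 × 28.085 = 84.255 g.
Weight fraction Si = 84.255 / 440.909 = 0.1911.

19.11 weight percent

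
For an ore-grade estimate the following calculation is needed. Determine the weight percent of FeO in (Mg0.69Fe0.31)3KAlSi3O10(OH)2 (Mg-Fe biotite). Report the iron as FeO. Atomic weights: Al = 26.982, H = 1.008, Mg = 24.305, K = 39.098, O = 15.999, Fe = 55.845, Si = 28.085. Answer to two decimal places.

14.96 wt%

Molar mass of (Mg0.69Fe0.31)3KAlSi3O10(OH)2 = 2.07*24.305 + 0.93*55.845 + 1*39.098 + 1*26.982 + 3*28.085 + 12*15.999 + 2*1.008 = 446.586 g/mol.
Each formula unit contains 0.93 Fe, equivalent to 0.93/1 = 0.9300 mol FeO.
M(FeO) = 1×55.845 + 1×15.999 = 71.844 g/mol.
Mass of FeO per formula unit = 0.9300 × 71.844 = 66.815 g.
FeO wt% = 66.815 / 446.586 × 100 = 14.96%.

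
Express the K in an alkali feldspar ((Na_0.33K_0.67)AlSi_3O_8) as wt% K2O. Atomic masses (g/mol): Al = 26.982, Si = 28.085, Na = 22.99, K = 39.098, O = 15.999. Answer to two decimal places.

M((Na_0.33K_0.67)AlSi_3O_8) = 273.011 g/mol; M(K2O) = 94.195 g/mol.
Moles K2O per formula unit = 0.67 K ÷ 2 = 0.3350.
K2O fraction = (0.3350 × 94.195) / 273.011 = 31.555/273.011 = 0.1156.

11.56 wt%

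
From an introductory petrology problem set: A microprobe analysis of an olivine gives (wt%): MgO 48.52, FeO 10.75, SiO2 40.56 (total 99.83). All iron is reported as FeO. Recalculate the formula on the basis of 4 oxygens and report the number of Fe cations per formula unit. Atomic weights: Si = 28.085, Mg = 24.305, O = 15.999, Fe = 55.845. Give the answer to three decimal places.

0.221 Fe apfu

MgO (M=40.304): mol = 1.20385; Mg = 1.20385, O = 1.20385.
FeO (M=71.844): mol = 0.14963; Fe = 0.14963, O = 0.14963.
SiO2 (M=60.083): mol = 0.67507; Si = 0.67507, O = 1.35014.
ΣO = 2.70362; factor = 4/ΣO = 1.47950.
Fe apfu = 0.14963 × 1.47950 = 0.221.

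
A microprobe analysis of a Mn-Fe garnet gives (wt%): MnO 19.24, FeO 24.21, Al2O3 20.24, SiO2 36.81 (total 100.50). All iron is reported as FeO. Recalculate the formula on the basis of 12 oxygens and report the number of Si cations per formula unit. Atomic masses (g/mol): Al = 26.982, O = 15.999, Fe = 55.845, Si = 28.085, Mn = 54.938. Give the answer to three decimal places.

19.24 wt% MnO ÷ 70.937 g/mol = 0.27123 mol, giving 0.27123 Mn and 0.27123 O.
24.21 wt% FeO ÷ 71.844 g/mol = 0.33698 mol, giving 0.33698 Fe and 0.33698 O.
20.24 wt% Al2O3 ÷ 101.961 g/mol = 0.19851 mol, giving 0.39702 Al and 0.59553 O.
36.81 wt% SiO2 ÷ 60.083 g/mol = 0.61265 mol, giving 0.61265 Si and 1.22530 O.
Oxygen sums to 2.42904; scaling by 12/2.42904 = 4.94022 puts the formula on 12 O.
Si: 0.61265 × 4.94022 = 3.027 atoms per formula unit.

3.027 Si apfu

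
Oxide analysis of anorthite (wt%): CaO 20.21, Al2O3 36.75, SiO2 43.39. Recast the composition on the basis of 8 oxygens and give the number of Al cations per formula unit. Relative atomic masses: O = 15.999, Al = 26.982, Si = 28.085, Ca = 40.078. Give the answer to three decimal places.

1.998 Al apfu

20.21 wt% CaO ÷ 56.077 g/mol = 0.36040 mol, giving 0.36040 Ca and 0.36040 O.
36.75 wt% Al2O3 ÷ 101.961 g/mol = 0.36043 mol, giving 0.72086 Al and 1.08129 O.
43.39 wt% SiO2 ÷ 60.083 g/mol = 0.72217 mol, giving 0.72217 Si and 1.44434 O.
Oxygen sums to 2.88603; scaling by 8/2.88603 = 2.77197 puts the formula on 8 O.
Al: 0.72086 × 2.77197 = 1.998 atoms per formula unit.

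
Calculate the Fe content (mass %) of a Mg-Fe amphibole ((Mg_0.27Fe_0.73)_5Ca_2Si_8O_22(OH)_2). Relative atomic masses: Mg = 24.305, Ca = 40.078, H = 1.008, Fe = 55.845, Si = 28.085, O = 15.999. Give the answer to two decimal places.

21.98 mass %

Formula mass = 1.35×24.305 + 3.65×55.845 + 2×40.078 + 8×28.085 + 24×15.999 + 2×1.008 = 927.474 g/mol, of which 203.834 g is Fe.
So Fe makes up 203.834/927.474 = 0.2198 of the mass, i.e. 21.98%.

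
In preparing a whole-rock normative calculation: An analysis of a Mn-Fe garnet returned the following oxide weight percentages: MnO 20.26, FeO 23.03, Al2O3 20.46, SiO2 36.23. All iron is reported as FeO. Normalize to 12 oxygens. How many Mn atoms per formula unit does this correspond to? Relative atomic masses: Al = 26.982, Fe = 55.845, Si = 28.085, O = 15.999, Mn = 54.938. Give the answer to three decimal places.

1.420 Mn apfu

20.26 wt% MnO ÷ 70.937 g/mol = 0.28561 mol, giving 0.28561 Mn and 0.28561 O.
23.03 wt% FeO ÷ 71.844 g/mol = 0.32056 mol, giving 0.32056 Fe and 0.32056 O.
20.46 wt% Al2O3 ÷ 101.961 g/mol = 0.20066 mol, giving 0.40132 Al and 0.60198 O.
36.23 wt% SiO2 ÷ 60.083 g/mol = 0.60300 mol, giving 0.60300 Si and 1.20600 O.
Oxygen sums to 2.41415; scaling by 12/2.41415 = 4.97069 puts the formula on 12 O.
Mn: 0.28561 × 4.97069 = 1.420 atoms per formula unit.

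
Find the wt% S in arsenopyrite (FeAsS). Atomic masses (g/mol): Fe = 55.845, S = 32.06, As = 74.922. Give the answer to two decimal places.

M(FeAsS) = 162.827 g/mol.
S contributes 1 × 32.06 = 32.060 g per mole.
32.060/162.827 = 0.1969 → 19.69%.

19.69 wt%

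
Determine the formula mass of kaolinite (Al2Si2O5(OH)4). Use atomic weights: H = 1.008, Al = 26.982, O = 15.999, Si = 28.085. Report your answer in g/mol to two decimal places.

Al: 2 × 26.982 = 53.9640
Si: 2 × 28.085 = 56.1700
O: 9 × 15.999 = 143.9910
H: 4 × 1.008 = 4.0320
Summing the contributions gives the formula mass.

258.16 g/mol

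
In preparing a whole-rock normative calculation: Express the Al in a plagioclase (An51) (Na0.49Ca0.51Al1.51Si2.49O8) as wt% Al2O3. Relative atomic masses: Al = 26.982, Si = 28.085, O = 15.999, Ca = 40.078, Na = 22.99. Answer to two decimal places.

28.47 wt%

Molar mass of Na0.49Ca0.51Al1.51Si2.49O8 = 0.49×22.99 + 0.51×40.078 + 1.51×26.982 + 2.49×28.085 + 8×15.999 = 270.371 g/mol.
Each formula unit contains 1.51 Al, equivalent to 1.51/2 = 0.7550 mol Al2O3.
M(Al2O3) = 2×26.982 + 3×15.999 = 101.961 g/mol.
Mass of Al2O3 per formula unit = 0.7550 × 101.961 = 76.981 g.
Al2O3 wt% = 76.981 / 270.371 × 100 = 28.47%.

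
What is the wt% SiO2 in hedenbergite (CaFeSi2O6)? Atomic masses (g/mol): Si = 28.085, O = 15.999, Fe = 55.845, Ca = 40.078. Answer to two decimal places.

Formula mass = 248.087 g/mol.
2 Si → 2.0000 mol SiO2 per formula unit; M(SiO2) = 60.083, so SiO2 mass = 120.166 g.
120.166/248.087 × 100 = 48.44 wt%.

48.44 wt%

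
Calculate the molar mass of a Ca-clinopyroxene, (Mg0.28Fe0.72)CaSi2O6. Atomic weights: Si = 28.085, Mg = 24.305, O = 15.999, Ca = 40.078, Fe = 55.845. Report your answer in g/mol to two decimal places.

The formula mass is the sum 0.28(24.305) + 0.72(55.845) + 1(40.078) + 2(28.085) + 6(15.999).

239.26 g/mol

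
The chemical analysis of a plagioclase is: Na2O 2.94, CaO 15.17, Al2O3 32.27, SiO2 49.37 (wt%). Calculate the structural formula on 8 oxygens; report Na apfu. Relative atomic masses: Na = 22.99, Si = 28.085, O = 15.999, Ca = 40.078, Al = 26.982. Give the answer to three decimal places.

Na2O: 2.94/61.979 = 0.04744 mol → 0.09488 mol Na, 0.04744 mol O.
CaO: 15.17/56.077 = 0.27052 mol → 0.27052 mol Ca, 0.27052 mol O.
Al2O3: 32.27/101.961 = 0.31649 mol → 0.63298 mol Al, 0.94947 mol O.
SiO2: 49.37/60.083 = 0.82170 mol → 0.82170 mol Si, 1.64340 mol O.
Total oxygen = 2.91083 mol. Normalization factor = 8/2.91083 = 2.74836.
Na per 8 O = 0.09488 × 2.74836 = 0.261.

0.261 Na apfu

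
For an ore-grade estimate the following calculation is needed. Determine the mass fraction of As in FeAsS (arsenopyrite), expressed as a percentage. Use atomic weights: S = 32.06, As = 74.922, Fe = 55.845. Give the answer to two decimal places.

Formula mass = 1*55.845 + 1*74.922 + 1*32.06 = 162.827 g/mol, of which 74.922 g is As.
So As makes up 74.922/162.827 = 0.4601 of the mass, i.e. 46.01%.

46.01 weight percent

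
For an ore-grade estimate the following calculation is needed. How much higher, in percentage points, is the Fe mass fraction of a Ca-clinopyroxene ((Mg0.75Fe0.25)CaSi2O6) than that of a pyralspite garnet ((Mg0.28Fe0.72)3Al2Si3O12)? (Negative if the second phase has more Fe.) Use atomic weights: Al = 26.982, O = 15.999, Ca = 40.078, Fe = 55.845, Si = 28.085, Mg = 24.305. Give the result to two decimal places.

-19.38 percentage points

Fe in (Mg0.75Fe0.25)CaSi2O6: molar mass 224.432 g/mol; 0.25×55.845 = 13.961 g → 6.22 wt%.
Fe in (Mg0.28Fe0.72)3Al2Si3O12: molar mass 471.248 g/mol; 2.16×55.845 = 120.625 g → 25.60 wt%.
Difference = 6.22 − 25.60 = -19.38 percentage points.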